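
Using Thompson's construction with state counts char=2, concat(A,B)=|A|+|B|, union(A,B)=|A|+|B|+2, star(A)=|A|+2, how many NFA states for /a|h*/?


Syntax tree has 2 char leaf(s), 1 union(s), 1 star(s)
chars contribute 2×2 = 4; each union adds +2; each star adds +2
Total: 4 + 2 + 2 = 8 states


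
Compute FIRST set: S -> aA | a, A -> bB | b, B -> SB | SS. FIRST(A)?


Per alternative of A: FIRST(bB) = {b}; FIRST(b) = {b}
FIRST(A) = {b}


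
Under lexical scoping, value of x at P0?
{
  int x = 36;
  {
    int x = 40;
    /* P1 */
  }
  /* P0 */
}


x declared in the same block as P0
x = 36


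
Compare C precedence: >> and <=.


'>>' is shift (level 8); '<=' is relational (level 7)
Higher level binds tighter
'>>' has higher precedence than '<='


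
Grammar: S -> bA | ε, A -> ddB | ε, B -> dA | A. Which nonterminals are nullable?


A nonterminal is nullable iff some alternative derives ε (directly, or every symbol in it is nullable)
Nullable: {A, B, S}


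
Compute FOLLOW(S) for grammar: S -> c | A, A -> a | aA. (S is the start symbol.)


$ ∈ FOLLOW(S). For each A -> αBβ: add FIRST(β)\{ε} to FOLLOW(B); if β nullable, add FOLLOW(A).
FOLLOW(S) = {$}


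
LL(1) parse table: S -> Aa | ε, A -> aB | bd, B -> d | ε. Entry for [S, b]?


For [S, b]: 'b' ∈ FIRST(Aa)
Entry: S -> Aa


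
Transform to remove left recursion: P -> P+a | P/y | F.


Left-recursive alternatives: P+a, P/y; non-recursive: F
Introduce P': P -> FP', P' -> +aP' | /yP' | ε


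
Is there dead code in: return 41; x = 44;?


statement follows a return and is unreachable
Dead: 'x = 44'


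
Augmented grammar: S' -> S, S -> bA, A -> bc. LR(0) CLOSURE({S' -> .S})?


Start: S' -> .S
For each item with dot before a nonterminal B, add B -> .γ for every B-production
Closure: [S' -> .S, S -> .bA]


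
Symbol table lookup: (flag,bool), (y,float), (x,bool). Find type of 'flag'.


Lookup 'flag' → type bool


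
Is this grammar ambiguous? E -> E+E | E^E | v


'v+v^v' has two parse trees (no precedence encoded between + and ^)
Ambiguous


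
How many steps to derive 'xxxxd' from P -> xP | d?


Derivation: P => xP => xxP => xxxP => xxxxP => xxxxd
Steps: 5


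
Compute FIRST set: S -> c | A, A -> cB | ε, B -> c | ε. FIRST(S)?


Per alternative of S: FIRST(c) = {c}; FIRST(A) = {c, ε}
FIRST(S) = {c, ε}


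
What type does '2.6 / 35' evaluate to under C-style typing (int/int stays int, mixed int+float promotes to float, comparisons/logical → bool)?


Operand types: float / int
Rule: mixed int/float promotes to float; int/int stays int
Result type: float


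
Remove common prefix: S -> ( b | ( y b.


Common prefix: '('
Factored: S -> ( S', S' -> b | y b


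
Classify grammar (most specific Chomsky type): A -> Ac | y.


Left-linear: every RHS is a terminal or one nonterminal followed by a terminal
Classification: Type 3 (Regular)


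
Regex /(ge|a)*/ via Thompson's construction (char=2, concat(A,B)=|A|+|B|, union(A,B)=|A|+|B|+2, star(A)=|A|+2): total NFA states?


Syntax tree has 3 char leaf(s), 1 union(s), 1 star(s)
chars contribute 3×2 = 6; each union adds +2; each star adds +2
Total: 6 + 2 + 2 = 10 states


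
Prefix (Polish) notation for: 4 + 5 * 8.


'*' binds tighter: tree is (+ 4 (* 5 8))
Prefix: + 4 * 5 8


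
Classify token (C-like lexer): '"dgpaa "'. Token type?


Pattern: double-quoted sequence
Type: STRING_LITERAL


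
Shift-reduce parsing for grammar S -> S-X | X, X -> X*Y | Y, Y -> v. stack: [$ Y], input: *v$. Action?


'Y' (not preceded by X*) is the handle for X -> Y
Action: reduce (X -> Y)


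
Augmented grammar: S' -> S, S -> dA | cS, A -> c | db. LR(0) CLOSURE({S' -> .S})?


Start: S' -> .S
For each item with dot before a nonterminal B, add B -> .γ for every B-production
Closure: [S' -> .S, S -> .dA, S -> .cS]


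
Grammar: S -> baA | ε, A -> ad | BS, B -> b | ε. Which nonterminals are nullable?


A nonterminal is nullable iff some alternative derives ε (directly, or every symbol in it is nullable)
Nullable: {A, B, S}


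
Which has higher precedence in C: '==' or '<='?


'<=' is relational (level 7); '==' is equality (level 6)
Higher level binds tighter
'<=' has higher precedence than '=='


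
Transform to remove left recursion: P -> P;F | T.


Left-recursive alternatives: P;F; non-recursive: T
Introduce P': P -> TP', P' -> ;FP' | ε


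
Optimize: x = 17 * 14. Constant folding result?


17 * 14 = 238 at compile time
Optimized: x = 238


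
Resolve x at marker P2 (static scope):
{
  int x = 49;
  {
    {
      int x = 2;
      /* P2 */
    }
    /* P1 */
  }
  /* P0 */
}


x declared in the same block as P2
x = 2


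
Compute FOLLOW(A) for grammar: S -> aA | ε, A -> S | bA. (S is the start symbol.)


$ ∈ FOLLOW(S). For each A -> αBβ: add FIRST(β)\{ε} to FOLLOW(B); if β nullable, add FOLLOW(A).
FOLLOW(A) = {$}


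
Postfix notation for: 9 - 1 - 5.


Left to right (same or higher precedence on left)
Postfix: 9 1 - 5 -


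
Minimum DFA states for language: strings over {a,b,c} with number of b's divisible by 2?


Track (count of b) mod 2: states 0..1, accept at 0
Minimal DFA: 2 states


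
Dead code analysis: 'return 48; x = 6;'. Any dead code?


statement follows a return and is unreachable
Dead: 'x = 6'


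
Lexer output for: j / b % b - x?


Scan left to right, longest-match per lexeme
Tokens: ID(j), OP(/), ID(b), OP(%), ID(b), OP(-), ID(x)


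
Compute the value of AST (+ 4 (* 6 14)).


Evaluate inner: (* 6 14) = 84
Evaluate root: (+ 4 84) = 88
Result: 88


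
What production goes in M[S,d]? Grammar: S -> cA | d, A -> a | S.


For [S, d]: 'd' ∈ FIRST(d)
Entry: S -> d


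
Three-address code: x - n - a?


Break into single-operator statements:
t1 = x - n
t2 = t1 - a


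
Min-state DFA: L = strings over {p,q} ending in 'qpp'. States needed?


Track the longest suffix of input matching a prefix of 'qpp': 4 classes (prefixes of length 0..3)
Minimal DFA: 4 states


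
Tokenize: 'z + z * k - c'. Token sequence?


Scan left to right, longest-match per lexeme
Tokens: ID(z), OP(+), ID(z), OP(*), ID(k), OP(-), ID(c)


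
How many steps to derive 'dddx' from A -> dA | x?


Derivation: A => dA => ddA => dddA => dddx
Steps: 4


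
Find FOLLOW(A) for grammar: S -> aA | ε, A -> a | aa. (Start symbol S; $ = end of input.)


$ ∈ FOLLOW(S). For each A -> αBβ: add FIRST(β)\{ε} to FOLLOW(B); if β nullable, add FOLLOW(A).
FOLLOW(A) = {$}


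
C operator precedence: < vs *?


'*' is multiplicative (level 10); '<' is relational (level 7)
Higher level binds tighter
'*' has higher precedence than '<'


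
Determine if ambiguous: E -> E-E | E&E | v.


'v-v&v' has two parse trees (no precedence encoded between - and &)
Ambiguous


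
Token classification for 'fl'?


Pattern: letter/underscore followed by alphanumerics, not a keyword
Type: IDENTIFIER


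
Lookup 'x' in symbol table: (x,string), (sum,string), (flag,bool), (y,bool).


Lookup 'x' → type string


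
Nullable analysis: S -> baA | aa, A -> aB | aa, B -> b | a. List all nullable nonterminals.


A nonterminal is nullable iff some alternative derives ε (directly, or every symbol in it is nullable)
Nullable: {}


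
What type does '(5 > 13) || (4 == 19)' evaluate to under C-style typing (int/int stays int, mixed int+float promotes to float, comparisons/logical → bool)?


Operand types: bool || bool
Rule: logical operators take bool operands and yield bool
Result type: bool


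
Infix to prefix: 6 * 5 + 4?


left-to-right (same/higher precedence on left): tree is (+ (* 6 5) 4)
Prefix: + * 6 5 4


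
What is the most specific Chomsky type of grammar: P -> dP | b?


Right-linear: every RHS is a terminal or a terminal followed by one nonterminal
Classification: Type 3 (Regular)


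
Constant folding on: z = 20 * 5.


20 * 5 = 100 at compile time
Optimized: z = 100


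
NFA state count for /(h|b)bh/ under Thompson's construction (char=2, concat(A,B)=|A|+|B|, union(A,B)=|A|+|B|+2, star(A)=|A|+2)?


Syntax tree has 4 char leaf(s), 1 union(s), 0 star(s)
chars contribute 4×2 = 8; each union adds +2; each star adds +2
Total: 8 + 2 + 0 = 10 states


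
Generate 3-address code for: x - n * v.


Break into single-operator statements:
t1 = n * v
t2 = x - t1


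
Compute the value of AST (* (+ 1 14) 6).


Evaluate inner: (+ 1 14) = 15
Evaluate root: (* 15 6) = 90
Result: 90


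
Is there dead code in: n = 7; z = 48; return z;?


n is assigned but never read
Dead: 'n = 7'


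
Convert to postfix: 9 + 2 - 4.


Left to right (same or higher precedence on left)
Postfix: 9 2 + 4 -


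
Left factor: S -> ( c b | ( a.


Common prefix: '('
Factored: S -> ( S', S' -> c b | a


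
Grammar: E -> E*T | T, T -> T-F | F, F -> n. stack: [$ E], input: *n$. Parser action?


shift '*' to continue E -> E*T
Action: shift


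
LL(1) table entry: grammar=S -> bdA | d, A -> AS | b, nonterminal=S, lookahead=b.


For [S, b]: 'b' ∈ FIRST(bdA)
Entry: S -> bdA


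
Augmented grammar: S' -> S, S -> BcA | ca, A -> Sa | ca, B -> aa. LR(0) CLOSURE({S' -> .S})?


Start: S' -> .S
For each item with dot before a nonterminal B, add B -> .γ for every B-production
Closure: [S' -> .S, S -> .BcA, S -> .ca, B -> .aa]


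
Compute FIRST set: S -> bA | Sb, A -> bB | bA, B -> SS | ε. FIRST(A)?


Per alternative of A: FIRST(bB) = {b}; FIRST(bA) = {b}
FIRST(A) = {b}


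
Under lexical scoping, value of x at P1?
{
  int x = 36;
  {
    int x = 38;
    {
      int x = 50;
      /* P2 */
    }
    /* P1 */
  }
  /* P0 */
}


x declared in the same block as P1
x = 38


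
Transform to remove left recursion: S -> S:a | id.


Left-recursive alternatives: S:a; non-recursive: id
Introduce S': S -> idS', S' -> :aS' | ε


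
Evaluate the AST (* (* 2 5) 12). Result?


Evaluate inner: (* 2 5) = 10
Evaluate root: (* 10 12) = 120
Result: 120


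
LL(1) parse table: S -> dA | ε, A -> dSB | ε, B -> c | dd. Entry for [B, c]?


For [B, c]: 'c' ∈ FIRST(c)
Entry: B -> c


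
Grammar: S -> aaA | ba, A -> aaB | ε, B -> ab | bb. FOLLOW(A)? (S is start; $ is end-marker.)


$ ∈ FOLLOW(S). For each A -> αBβ: add FIRST(β)\{ε} to FOLLOW(B); if β nullable, add FOLLOW(A).
FOLLOW(A) = {$}


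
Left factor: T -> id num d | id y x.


Common prefix: 'id'
Factored: T -> id T', T' -> num d | y x


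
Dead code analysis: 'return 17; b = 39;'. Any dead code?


statement follows a return and is unreachable
Dead: 'b = 39'


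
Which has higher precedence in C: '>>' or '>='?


'>>' is shift (level 8); '>=' is relational (level 7)
Higher level binds tighter
'>>' has higher precedence than '>='


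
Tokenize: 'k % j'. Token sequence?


Scan left to right, longest-match per lexeme
Tokens: ID(k), OP(%), ID(j)


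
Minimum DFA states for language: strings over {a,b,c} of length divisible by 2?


Track length mod 2: states 0..1, accept at 0
Minimal DFA: 2 states


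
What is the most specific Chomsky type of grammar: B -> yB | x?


Right-linear: every RHS is a terminal or a terminal followed by one nonterminal
Classification: Type 3 (Regular)


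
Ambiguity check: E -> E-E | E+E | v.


'v-v+v' has two parse trees (no precedence encoded between - and +)
Ambiguous


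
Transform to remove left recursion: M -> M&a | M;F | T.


Left-recursive alternatives: M&a, M;F; non-recursive: T
Introduce M': M -> TM', M' -> &aM' | ;FM' | ε


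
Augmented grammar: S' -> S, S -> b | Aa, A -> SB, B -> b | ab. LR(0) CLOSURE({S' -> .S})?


Start: S' -> .S
For each item with dot before a nonterminal B, add B -> .γ for every B-production
Closure: [S' -> .S, S -> .b, S -> .Aa, A -> .SB]


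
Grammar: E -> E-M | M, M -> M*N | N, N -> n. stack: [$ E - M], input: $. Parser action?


handle 'E-M' on top; lookahead ∈ FOLLOW(E) = {-, $}
Action: reduce (E -> E-M)


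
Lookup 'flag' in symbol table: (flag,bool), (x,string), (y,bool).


Lookup 'flag' → type bool


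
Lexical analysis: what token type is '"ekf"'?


Pattern: double-quoted sequence
Type: STRING_LITERAL


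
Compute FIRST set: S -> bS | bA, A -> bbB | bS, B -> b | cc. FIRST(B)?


Per alternative of B: FIRST(b) = {b}; FIRST(cc) = {c}
FIRST(B) = {b, c}


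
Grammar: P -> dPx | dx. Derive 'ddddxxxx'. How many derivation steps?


Derivation: P => dPx => ddPxx => dddPxxx => ddddxxxx
Steps: 4


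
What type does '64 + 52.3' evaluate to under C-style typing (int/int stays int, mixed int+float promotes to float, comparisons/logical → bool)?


Operand types: int + float
Rule: mixed int/float promotes to float; int/int stays int
Result type: float


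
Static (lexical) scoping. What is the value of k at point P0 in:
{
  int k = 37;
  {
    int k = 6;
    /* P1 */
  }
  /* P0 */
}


k declared in the same block as P0
k = 37


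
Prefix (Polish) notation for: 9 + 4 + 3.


left-to-right (same/higher precedence on left): tree is (+ (+ 9 4) 3)
Prefix: + + 9 4 3


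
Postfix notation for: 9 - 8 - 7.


Left to right (same or higher precedence on left)
Postfix: 9 8 - 7 -


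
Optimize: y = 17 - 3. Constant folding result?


17 - 3 = 14 at compile time
Optimized: y = 14


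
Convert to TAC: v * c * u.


Break into single-operator statements:
t1 = v * c
t2 = t1 * u


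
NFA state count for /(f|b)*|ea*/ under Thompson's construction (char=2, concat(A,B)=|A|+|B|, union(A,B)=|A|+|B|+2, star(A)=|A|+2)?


Syntax tree has 4 char leaf(s), 2 union(s), 2 star(s)
chars contribute 4×2 = 8; each union adds +2; each star adds +2
Total: 8 + 4 + 4 = 16 states


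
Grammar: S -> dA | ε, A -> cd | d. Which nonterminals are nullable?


A nonterminal is nullable iff some alternative derives ε (directly, or every symbol in it is nullable)
Nullable: {S}


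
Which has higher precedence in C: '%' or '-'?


'%' is multiplicative (level 10); '-' is additive (level 9)
Higher level binds tighter
'%' has higher precedence than '-'


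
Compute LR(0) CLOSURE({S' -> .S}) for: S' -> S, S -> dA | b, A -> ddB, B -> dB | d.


Start: S' -> .S
For each item with dot before a nonterminal B, add B -> .γ for every B-production
Closure: [S' -> .S, S -> .dA, S -> .b]


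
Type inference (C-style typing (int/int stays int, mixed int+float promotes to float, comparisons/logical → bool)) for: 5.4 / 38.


Operand types: float / int
Rule: mixed int/float promotes to float; int/int stays int
Result type: float


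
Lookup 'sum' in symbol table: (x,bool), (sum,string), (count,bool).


Lookup 'sum' → type string


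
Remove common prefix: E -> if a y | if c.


Common prefix: 'if'
Factored: E -> if E', E' -> a y | c


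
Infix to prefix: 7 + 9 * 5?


'*' binds tighter: tree is (+ 7 (* 9 5))
Prefix: + 7 * 9 5


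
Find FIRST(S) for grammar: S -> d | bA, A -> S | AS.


Per alternative of S: FIRST(d) = {d}; FIRST(bA) = {b}
FIRST(S) = {b, d}


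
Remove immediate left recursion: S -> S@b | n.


Left-recursive alternatives: S@b; non-recursive: n
Introduce S': S -> nS', S' -> @bS' | ε


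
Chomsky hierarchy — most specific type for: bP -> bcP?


LHS has context (more than one symbol) and |LHS| ≤ |RHS|
Classification: Type 1 (Context-Sensitive)


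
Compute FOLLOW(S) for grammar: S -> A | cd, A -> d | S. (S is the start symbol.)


$ ∈ FOLLOW(S). For each A -> αBβ: add FIRST(β)\{ε} to FOLLOW(B); if β nullable, add FOLLOW(A).
FOLLOW(S) = {$}


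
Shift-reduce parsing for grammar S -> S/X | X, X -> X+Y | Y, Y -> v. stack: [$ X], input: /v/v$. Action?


lookahead ∉ {+} so X won't extend; reduce S -> X
Action: reduce (S -> X)


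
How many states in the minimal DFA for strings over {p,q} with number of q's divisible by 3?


Track (count of q) mod 3: states 0..2, accept at 0
Minimal DFA: 3 states


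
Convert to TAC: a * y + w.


Break into single-operator statements:
t1 = a * y
t2 = t1 + w


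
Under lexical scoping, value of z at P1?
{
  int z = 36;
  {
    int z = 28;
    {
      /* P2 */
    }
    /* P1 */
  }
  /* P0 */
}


z declared in the same block as P1
z = 28


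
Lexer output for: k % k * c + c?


Scan left to right, longest-match per lexeme
Tokens: ID(k), OP(%), ID(k), OP(*), ID(c), OP(+), ID(c)


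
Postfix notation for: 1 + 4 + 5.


Left to right (same or higher precedence on left)
Postfix: 1 4 + 5 +


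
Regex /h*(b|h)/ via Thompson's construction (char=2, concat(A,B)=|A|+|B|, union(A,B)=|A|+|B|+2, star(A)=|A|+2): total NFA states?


Syntax tree has 3 char leaf(s), 1 union(s), 1 star(s)
chars contribute 3×2 = 6; each union adds +2; each star adds +2
Total: 6 + 2 + 2 = 10 states


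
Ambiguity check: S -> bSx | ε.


balanced b^n…x^n: each string has a unique parse
Unambiguous


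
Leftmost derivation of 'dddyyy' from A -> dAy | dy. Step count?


Derivation: A => dAy => ddAyy => dddyyy
Steps: 3


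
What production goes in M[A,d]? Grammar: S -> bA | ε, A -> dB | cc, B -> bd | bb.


For [A, d]: 'd' ∈ FIRST(dB)
Entry: A -> dB


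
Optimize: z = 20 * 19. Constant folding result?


20 * 19 = 380 at compile time
Optimized: z = 380


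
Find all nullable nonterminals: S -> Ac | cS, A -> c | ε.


A nonterminal is nullable iff some alternative derives ε (directly, or every symbol in it is nullable)
Nullable: {A}


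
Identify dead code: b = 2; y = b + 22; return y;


b is read by y's definition; y is returned
No dead code


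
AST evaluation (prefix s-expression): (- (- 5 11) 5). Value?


Evaluate inner: (- 5 11) = -6
Evaluate root: (- -6 5) = -11
Result: -11


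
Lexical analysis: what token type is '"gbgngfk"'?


Pattern: double-quoted sequence
Type: STRING_LITERAL


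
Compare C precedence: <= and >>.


'>>' is shift (level 8); '<=' is relational (level 7)
Higher level binds tighter
'>>' has higher precedence than '<='


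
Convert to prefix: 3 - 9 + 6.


left-to-right (same/higher precedence on left): tree is (+ (- 3 9) 6)
Prefix: + - 3 9 6


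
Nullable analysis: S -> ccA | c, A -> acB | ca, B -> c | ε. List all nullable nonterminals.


A nonterminal is nullable iff some alternative derives ε (directly, or every symbol in it is nullable)
Nullable: {B}


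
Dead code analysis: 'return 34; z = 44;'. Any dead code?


statement follows a return and is unreachable
Dead: 'z = 44'


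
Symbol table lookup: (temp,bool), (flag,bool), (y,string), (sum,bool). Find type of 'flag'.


Lookup 'flag' → type bool


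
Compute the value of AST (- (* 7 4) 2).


Evaluate inner: (* 7 4) = 28
Evaluate root: (- 28 2) = 26
Result: 26


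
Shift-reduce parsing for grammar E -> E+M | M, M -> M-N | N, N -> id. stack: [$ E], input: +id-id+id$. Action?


shift '+' to continue E -> E+M
Action: shift


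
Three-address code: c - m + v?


Break into single-operator statements:
t1 = c - m
t2 = t1 + v


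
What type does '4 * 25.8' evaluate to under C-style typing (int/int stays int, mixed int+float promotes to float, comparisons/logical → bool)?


Operand types: int * float
Rule: mixed int/float promotes to float; int/int stays int
Result type: float


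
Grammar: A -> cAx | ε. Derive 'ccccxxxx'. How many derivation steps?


Derivation: A => cAx => ccAxx => cccAxxx => ccccAxxxx => ccccxxxx
Steps: 5


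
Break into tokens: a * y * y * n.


Scan left to right, longest-match per lexeme
Tokens: ID(a), OP(*), ID(y), OP(*), ID(y), OP(*), ID(n)


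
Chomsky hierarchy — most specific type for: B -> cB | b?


Right-linear: every RHS is a terminal or a terminal followed by one nonterminal
Classification: Type 3 (Regular)


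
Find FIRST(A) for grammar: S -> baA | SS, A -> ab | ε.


Per alternative of A: FIRST(ab) = {a}; FIRST(ε) = {ε}
FIRST(A) = {a, ε}


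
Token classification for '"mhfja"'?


Pattern: double-quoted sequence
Type: STRING_LITERAL


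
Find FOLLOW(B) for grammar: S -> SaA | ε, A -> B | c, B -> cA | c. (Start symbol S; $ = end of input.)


$ ∈ FOLLOW(S). For each A -> αBβ: add FIRST(β)\{ε} to FOLLOW(B); if β nullable, add FOLLOW(A).
FOLLOW(B) = {$, a}


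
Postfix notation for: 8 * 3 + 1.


Left to right (same or higher precedence on left)
Postfix: 8 3 * 1 +


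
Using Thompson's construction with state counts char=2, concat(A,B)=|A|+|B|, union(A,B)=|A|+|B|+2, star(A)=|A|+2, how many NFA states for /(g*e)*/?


Syntax tree has 2 char leaf(s), 0 union(s), 2 star(s)
chars contribute 2×2 = 4; each union adds +2; each star adds +2
Total: 4 + 0 + 4 = 8 states


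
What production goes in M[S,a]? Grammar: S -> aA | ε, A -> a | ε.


For [S, a]: 'a' ∈ FIRST(aA)
Entry: S -> aA


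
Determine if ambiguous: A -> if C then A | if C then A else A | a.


dangling else: 'if C then if C then a else a' parses two ways
Ambiguous


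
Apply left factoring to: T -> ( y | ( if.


Common prefix: '('
Factored: T -> ( T', T' -> y | if


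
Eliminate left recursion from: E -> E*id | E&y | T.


Left-recursive alternatives: E*id, E&y; non-recursive: T
Introduce E': E -> TE', E' -> *idE' | &yE' | ε


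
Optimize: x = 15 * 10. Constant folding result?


15 * 10 = 150 at compile time
Optimized: x = 150


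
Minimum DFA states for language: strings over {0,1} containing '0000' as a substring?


KMP-style automaton: 4 progress states + 1 absorbing accept = 5
Minimal DFA: 5 states


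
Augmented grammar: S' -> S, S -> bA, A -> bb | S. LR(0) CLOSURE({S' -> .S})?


Start: S' -> .S
For each item with dot before a nonterminal B, add B -> .γ for every B-production
Closure: [S' -> .S, S -> .bA]


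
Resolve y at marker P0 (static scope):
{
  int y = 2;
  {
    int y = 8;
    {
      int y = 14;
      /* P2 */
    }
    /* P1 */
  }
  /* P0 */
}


y declared in the same block as P0
y = 2


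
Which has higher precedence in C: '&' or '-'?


'-' is additive (level 9); '&' is bitwise AND (level 5)
Higher level binds tighter
'-' has higher precedence than '&'


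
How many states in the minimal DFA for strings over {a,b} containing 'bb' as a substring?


KMP-style automaton: 2 progress states + 1 absorbing accept = 3
Minimal DFA: 3 states


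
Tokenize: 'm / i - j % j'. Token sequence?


Scan left to right, longest-match per lexeme
Tokens: ID(m), OP(/), ID(i), OP(-), ID(j), OP(%), ID(j)


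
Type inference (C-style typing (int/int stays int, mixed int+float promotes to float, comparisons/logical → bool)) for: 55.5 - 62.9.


Operand types: float - float
Rule: mixed int/float promotes to float; int/int stays int
Result type: float


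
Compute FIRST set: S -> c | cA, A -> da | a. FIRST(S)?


Per alternative of S: FIRST(c) = {c}; FIRST(cA) = {c}
FIRST(S) = {c}


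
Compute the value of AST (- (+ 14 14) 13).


Evaluate inner: (+ 14 14) = 28
Evaluate root: (- 28 13) = 15
Result: 15


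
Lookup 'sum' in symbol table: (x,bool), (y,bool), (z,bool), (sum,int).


Lookup 'sum' → type int


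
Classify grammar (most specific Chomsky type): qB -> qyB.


LHS has context (more than one symbol) and |LHS| ≤ |RHS|
Classification: Type 1 (Context-Sensitive)


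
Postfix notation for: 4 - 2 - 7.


Left to right (same or higher precedence on left)
Postfix: 4 2 - 7 -


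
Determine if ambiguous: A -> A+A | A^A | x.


'x+x^x' has two parse trees (no precedence encoded between + and ^)
Ambiguous


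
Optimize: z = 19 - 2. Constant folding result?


19 - 2 = 17 at compile time
Optimized: z = 17


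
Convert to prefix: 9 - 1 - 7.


left-to-right (same/higher precedence on left): tree is (- (- 9 1) 7)
Prefix: - - 9 1 7


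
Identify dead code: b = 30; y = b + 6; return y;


b is read by y's definition; y is returned
No dead code


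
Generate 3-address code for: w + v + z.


Break into single-operator statements:
t1 = w + v
t2 = t1 + z


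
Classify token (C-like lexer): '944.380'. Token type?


Pattern: digits with a decimal point
Type: FLOAT_LITERAL


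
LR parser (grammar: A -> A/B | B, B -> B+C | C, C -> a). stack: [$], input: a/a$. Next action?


no handle on stack; shift 'a'
Action: shift


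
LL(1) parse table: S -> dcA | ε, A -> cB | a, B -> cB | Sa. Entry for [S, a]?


For [S, a]: ε is nullable and 'a' ∈ FOLLOW(S)
Entry: S -> ε


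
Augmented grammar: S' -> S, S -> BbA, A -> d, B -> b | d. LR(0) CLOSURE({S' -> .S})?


Start: S' -> .S
For each item with dot before a nonterminal B, add B -> .γ for every B-production
Closure: [S' -> .S, S -> .BbA, B -> .b, B -> .d]


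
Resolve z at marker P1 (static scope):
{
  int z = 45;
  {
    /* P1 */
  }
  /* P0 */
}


P1's block does not declare z; resolves to the enclosing declaration at depth 0
z = 45


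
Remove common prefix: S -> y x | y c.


Common prefix: 'y'
Factored: S -> y S', S' -> x | c


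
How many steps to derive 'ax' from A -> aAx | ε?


Derivation: A => aAx => ax
Steps: 2


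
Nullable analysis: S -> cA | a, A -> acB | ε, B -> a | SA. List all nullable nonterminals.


A nonterminal is nullable iff some alternative derives ε (directly, or every symbol in it is nullable)
Nullable: {A}


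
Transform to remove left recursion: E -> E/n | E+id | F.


Left-recursive alternatives: E/n, E+id; non-recursive: F
Introduce E': E -> FE', E' -> /nE' | +idE' | ε


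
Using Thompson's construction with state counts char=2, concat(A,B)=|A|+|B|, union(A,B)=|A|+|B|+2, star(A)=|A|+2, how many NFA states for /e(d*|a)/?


Syntax tree has 3 char leaf(s), 1 union(s), 1 star(s)
chars contribute 3×2 = 6; each union adds +2; each star adds +2
Total: 6 + 2 + 2 = 10 states


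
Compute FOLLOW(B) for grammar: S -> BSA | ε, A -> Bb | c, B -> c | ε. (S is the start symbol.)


$ ∈ FOLLOW(S). For each A -> αBβ: add FIRST(β)\{ε} to FOLLOW(B); if β nullable, add FOLLOW(A).
FOLLOW(B) = {b, c}


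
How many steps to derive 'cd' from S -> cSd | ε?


Derivation: S => cSd => cd
Steps: 2


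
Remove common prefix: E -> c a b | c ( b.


Common prefix: 'c'
Factored: E -> c E', E' -> a b | ( b


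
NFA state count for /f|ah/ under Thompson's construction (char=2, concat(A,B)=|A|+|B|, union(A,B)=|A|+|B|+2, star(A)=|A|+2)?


Syntax tree has 3 char leaf(s), 1 union(s), 0 star(s)
chars contribute 3×2 = 6; each union adds +2; each star adds +2
Total: 6 + 2 + 0 = 8 states


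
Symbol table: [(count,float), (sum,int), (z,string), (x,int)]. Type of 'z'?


Lookup 'z' → type string


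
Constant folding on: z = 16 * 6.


16 * 6 = 96 at compile time
Optimized: z = 96


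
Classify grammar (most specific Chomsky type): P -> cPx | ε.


Single nonterminal LHS, but c^n x^n is not regular
Classification: Type 2 (Context-Free)


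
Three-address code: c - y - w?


Break into single-operator statements:
t1 = c - y
t2 = t1 - w


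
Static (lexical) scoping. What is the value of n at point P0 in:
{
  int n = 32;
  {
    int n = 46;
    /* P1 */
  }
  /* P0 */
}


n declared in the same block as P0
n = 32


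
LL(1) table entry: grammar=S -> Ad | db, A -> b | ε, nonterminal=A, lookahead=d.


For [A, d]: ε is nullable and 'd' ∈ FOLLOW(A)
Entry: A -> ε


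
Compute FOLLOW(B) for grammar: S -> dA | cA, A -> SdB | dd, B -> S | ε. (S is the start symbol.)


$ ∈ FOLLOW(S). For each A -> αBβ: add FIRST(β)\{ε} to FOLLOW(B); if β nullable, add FOLLOW(A).
FOLLOW(B) = {$, d}


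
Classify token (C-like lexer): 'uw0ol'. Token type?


Pattern: letter/underscore followed by alphanumerics, not a keyword
Type: IDENTIFIER


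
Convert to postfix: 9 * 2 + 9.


Left to right (same or higher precedence on left)
Postfix: 9 2 * 9 +


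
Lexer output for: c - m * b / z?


Scan left to right, longest-match per lexeme
Tokens: ID(c), OP(-), ID(m), OP(*), ID(b), OP(/), ID(z)


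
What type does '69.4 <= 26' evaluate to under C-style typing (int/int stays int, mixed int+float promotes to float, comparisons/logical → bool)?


Operand types: float <= int
Rule: comparison yields bool
Result type: bool


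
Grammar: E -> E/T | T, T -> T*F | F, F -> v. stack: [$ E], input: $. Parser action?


start symbol E on stack, input exhausted
Action: accept


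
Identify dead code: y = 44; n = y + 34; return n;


y is read by n's definition; n is returned
No dead code


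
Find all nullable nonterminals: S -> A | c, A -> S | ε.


A nonterminal is nullable iff some alternative derives ε (directly, or every symbol in it is nullable)
Nullable: {A, S}


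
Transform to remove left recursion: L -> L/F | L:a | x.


Left-recursive alternatives: L/F, L:a; non-recursive: x
Introduce L': L -> xL', L' -> /FL' | :aL' | ε


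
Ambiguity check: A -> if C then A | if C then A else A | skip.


dangling else: 'if C then if C then skip else skip' parses two ways
Ambiguous


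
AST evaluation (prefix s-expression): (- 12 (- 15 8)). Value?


Evaluate inner: (- 15 8) = 7
Evaluate root: (- 12 7) = 5
Result: 5


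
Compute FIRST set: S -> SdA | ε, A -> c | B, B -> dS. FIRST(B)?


Per alternative of B: FIRST(dS) = {d}
FIRST(B) = {d}


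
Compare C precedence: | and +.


'+' is additive (level 9); '|' is bitwise OR (level 3)
Higher level binds tighter
'+' has higher precedence than '|'


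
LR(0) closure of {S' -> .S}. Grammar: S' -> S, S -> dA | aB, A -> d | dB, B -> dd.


Start: S' -> .S
For each item with dot before a nonterminal B, add B -> .γ for every B-production
Closure: [S' -> .S, S -> .dA, S -> .aB]


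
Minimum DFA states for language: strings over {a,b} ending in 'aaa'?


Track the longest suffix of input matching a prefix of 'aaa': 4 classes (prefixes of length 0..3)
Minimal DFA: 4 states


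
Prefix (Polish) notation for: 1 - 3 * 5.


'*' binds tighter: tree is (- 1 (* 3 5))
Prefix: - 1 * 3 5


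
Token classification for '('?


Pattern: delimiter/punctuation
Type: PUNCTUATION


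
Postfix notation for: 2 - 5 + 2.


Left to right (same or higher precedence on left)
Postfix: 2 5 - 2 +


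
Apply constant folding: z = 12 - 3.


12 - 3 = 9 at compile time
Optimized: z = 9


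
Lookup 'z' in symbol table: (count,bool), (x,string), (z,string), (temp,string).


Lookup 'z' → type string


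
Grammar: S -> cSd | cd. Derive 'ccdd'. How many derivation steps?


Derivation: S => cSd => ccdd
Steps: 2


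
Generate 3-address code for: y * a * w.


Break into single-operator statements:
t1 = y * a
t2 = t1 * w


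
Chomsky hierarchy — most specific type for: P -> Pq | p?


Left-linear: every RHS is a terminal or one nonterminal followed by a terminal
Classification: Type 3 (Regular)


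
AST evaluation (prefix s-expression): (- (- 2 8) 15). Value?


Evaluate inner: (- 2 8) = -6
Evaluate root: (- -6 15) = -21
Result: -21


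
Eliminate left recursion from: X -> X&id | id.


Left-recursive alternatives: X&id; non-recursive: id
Introduce X': X -> idX', X' -> &idX' | ε


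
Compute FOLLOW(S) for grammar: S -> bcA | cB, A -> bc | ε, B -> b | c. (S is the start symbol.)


$ ∈ FOLLOW(S). For each A -> αBβ: add FIRST(β)\{ε} to FOLLOW(B); if β nullable, add FOLLOW(A).
FOLLOW(S) = {$}


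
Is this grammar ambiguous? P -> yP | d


right-linear, alternatives start with distinct terminals 'y' vs 'd': unique leftmost derivation
Unambiguous


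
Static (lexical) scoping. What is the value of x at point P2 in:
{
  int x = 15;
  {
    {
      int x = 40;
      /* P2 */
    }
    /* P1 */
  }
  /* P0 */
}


x declared in the same block as P2
x = 40


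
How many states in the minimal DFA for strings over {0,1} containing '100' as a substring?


KMP-style automaton: 3 progress states + 1 absorbing accept = 4
Minimal DFA: 4 states


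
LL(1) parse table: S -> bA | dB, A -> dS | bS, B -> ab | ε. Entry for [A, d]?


For [A, d]: 'd' ∈ FIRST(dS)
Entry: A -> dS


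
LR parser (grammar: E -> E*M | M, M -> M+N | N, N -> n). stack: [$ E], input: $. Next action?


start symbol E on stack, input exhausted
Action: accept


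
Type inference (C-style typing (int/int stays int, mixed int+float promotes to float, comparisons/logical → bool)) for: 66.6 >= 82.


Operand types: float >= int
Rule: comparison yields bool
Result type: bool


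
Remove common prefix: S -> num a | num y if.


Common prefix: 'num'
Factored: S -> num S', S' -> a | y if


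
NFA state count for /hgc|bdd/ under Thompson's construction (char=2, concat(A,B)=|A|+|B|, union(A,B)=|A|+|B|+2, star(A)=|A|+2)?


Syntax tree has 6 char leaf(s), 1 union(s), 0 star(s)
chars contribute 6×2 = 12; each union adds +2; each star adds +2
Total: 12 + 2 + 0 = 14 states


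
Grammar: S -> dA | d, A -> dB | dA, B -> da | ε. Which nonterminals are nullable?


A nonterminal is nullable iff some alternative derives ε (directly, or every symbol in it is nullable)
Nullable: {B}


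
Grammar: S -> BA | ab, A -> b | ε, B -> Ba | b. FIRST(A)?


Per alternative of A: FIRST(b) = {b}; FIRST(ε) = {ε}
FIRST(A) = {b, ε}


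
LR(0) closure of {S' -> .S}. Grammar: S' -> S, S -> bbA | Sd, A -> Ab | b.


Start: S' -> .S
For each item with dot before a nonterminal B, add B -> .γ for every B-production
Closure: [S' -> .S, S -> .bbA, S -> .Sd]


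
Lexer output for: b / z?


Scan left to right, longest-match per lexeme
Tokens: ID(b), OP(/), ID(z)


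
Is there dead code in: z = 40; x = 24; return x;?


z is assigned but never read
Dead: 'z = 40'


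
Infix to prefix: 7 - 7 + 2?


left-to-right (same/higher precedence on left): tree is (+ (- 7 7) 2)
Prefix: + - 7 7 2


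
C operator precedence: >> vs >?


'>>' is shift (level 8); '>' is relational (level 7)
Higher level binds tighter
'>>' has higher precedence than '>'


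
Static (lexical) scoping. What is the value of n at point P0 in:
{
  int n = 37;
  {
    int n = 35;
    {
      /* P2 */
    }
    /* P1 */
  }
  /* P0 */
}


n declared in the same block as P0
n = 37


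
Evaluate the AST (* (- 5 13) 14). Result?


Evaluate inner: (- 5 13) = -8
Evaluate root: (* -8 14) = -112
Result: -112


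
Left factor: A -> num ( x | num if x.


Common prefix: 'num'
Factored: A -> num A', A' -> ( x | if x


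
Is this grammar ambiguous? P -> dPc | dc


balanced d^n…c^n: each string has a unique parse
Unambiguous


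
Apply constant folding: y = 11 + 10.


11 + 10 = 21 at compile time
Optimized: y = 21


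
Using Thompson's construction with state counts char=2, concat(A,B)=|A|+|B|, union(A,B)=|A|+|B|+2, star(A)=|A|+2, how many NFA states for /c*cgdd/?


Syntax tree has 5 char leaf(s), 0 union(s), 1 star(s)
chars contribute 5×2 = 10; each union adds +2; each star adds +2
Total: 10 + 0 + 2 = 12 states


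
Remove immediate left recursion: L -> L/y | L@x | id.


Left-recursive alternatives: L/y, L@x; non-recursive: id
Introduce L': L -> idL', L' -> /yL' | @xL' | ε


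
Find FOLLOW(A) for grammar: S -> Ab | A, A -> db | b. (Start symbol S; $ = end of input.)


$ ∈ FOLLOW(S). For each A -> αBβ: add FIRST(β)\{ε} to FOLLOW(B); if β nullable, add FOLLOW(A).
FOLLOW(A) = {$, b}


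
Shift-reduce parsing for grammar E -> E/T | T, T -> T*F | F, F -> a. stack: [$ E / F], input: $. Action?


'F' (not preceded by T*) is the handle for T -> F
Action: reduce (T -> F)


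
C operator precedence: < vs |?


'<' is relational (level 7); '|' is bitwise OR (level 3)
Higher level binds tighter
'<' has higher precedence than '|'


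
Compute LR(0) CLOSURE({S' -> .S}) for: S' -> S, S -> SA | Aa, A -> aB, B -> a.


Start: S' -> .S
For each item with dot before a nonterminal B, add B -> .γ for every B-production
Closure: [S' -> .S, S -> .SA, S -> .Aa, A -> .aB]


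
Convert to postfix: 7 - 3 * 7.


* has higher precedence, evaluate 3*7 first
Postfix: 7 3 7 * -


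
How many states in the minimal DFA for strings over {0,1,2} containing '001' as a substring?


KMP-style automaton: 3 progress states + 1 absorbing accept = 4
Minimal DFA: 4 states


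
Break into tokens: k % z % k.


Scan left to right, longest-match per lexeme
Tokens: ID(k), OP(%), ID(z), OP(%), ID(k)


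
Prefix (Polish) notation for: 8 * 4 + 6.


left-to-right (same/higher precedence on left): tree is (+ (* 8 4) 6)
Prefix: + * 8 4 6


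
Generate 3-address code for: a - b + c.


Break into single-operator statements:
t1 = a - b
t2 = t1 + c


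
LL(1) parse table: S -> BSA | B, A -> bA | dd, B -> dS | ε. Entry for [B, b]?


For [B, b]: ε is nullable and 'b' ∈ FOLLOW(B)
Entry: B -> ε


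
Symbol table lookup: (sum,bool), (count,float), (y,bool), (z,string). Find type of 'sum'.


Lookup 'sum' → type bool


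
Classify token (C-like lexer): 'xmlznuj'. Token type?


Pattern: letter/underscore followed by alphanumerics, not a keyword
Type: IDENTIFIER


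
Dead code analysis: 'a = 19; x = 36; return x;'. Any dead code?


a is assigned but never read
Dead: 'a = 19'


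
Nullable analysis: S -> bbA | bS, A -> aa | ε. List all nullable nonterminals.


A nonterminal is nullable iff some alternative derives ε (directly, or every symbol in it is nullable)
Nullable: {A}


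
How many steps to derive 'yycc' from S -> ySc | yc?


Derivation: S => ySc => yycc
Steps: 2


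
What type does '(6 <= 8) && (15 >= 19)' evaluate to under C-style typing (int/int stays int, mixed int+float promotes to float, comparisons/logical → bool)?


Operand types: bool && bool
Rule: logical operators take bool operands and yield bool
Result type: bool


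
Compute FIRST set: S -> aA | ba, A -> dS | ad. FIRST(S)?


Per alternative of S: FIRST(aA) = {a}; FIRST(ba) = {b}
FIRST(S) = {a, b}


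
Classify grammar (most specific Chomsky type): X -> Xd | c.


Left-linear: every RHS is a terminal or one nonterminal followed by a terminal
Classification: Type 3 (Regular)


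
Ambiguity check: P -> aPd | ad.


balanced a^n…d^n: each string has a unique parse
Unambiguous


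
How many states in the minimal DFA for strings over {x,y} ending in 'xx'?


Track the longest suffix of input matching a prefix of 'xx': 3 classes (prefixes of length 0..2)
Minimal DFA: 3 states


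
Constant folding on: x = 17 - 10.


17 - 10 = 7 at compile time
Optimized: x = 7


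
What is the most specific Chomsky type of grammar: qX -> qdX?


LHS has context (more than one symbol) and |LHS| ≤ |RHS|
Classification: Type 1 (Context-Sensitive)


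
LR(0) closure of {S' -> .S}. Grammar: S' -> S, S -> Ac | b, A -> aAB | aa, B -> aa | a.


Start: S' -> .S
For each item with dot before a nonterminal B, add B -> .γ for every B-production
Closure: [S' -> .S, S -> .Ac, S -> .b, A -> .aAB, A -> .aa]


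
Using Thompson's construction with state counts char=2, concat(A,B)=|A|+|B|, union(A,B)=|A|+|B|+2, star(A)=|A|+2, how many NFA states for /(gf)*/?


Syntax tree has 2 char leaf(s), 0 union(s), 1 star(s)
chars contribute 2×2 = 4; each union adds +2; each star adds +2
Total: 4 + 0 + 2 = 6 states
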